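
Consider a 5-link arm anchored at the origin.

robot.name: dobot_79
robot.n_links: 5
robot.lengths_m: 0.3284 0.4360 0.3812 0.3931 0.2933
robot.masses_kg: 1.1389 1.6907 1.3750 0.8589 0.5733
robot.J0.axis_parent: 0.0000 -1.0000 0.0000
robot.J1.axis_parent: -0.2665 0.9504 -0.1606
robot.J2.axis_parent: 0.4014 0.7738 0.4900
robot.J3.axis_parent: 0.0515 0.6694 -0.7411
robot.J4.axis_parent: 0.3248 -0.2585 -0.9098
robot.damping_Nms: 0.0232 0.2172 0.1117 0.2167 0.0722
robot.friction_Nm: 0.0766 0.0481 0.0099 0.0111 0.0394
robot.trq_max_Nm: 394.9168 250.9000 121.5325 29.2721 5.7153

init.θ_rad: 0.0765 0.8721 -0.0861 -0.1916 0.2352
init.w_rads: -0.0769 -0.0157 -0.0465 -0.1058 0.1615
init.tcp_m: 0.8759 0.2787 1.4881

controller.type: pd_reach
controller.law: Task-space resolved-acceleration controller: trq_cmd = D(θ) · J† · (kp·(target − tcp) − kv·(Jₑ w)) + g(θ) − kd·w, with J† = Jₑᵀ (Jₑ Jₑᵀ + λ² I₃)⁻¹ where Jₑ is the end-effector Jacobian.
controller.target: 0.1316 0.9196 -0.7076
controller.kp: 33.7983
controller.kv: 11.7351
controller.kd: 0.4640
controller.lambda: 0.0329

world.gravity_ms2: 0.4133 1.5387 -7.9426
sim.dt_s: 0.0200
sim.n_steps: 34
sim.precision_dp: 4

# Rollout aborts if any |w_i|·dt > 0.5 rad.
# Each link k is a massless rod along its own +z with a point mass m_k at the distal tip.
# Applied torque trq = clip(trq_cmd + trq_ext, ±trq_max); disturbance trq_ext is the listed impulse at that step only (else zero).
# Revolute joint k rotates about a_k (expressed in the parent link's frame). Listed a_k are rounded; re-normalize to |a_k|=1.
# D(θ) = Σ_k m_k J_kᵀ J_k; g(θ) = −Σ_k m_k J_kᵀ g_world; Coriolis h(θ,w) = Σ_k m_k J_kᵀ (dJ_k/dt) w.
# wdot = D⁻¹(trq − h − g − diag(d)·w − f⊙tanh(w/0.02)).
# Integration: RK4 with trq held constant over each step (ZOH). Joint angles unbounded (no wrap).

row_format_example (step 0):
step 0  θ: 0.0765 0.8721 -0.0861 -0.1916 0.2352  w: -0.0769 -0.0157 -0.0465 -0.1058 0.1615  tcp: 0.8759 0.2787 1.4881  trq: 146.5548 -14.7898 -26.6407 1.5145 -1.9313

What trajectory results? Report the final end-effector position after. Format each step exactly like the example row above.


step 1  θ: 0.1331 0.9413 -0.0812 -0.1989 0.2388  w: 5.6377 6.7778 0.3186 -0.2403 0.2288  tcp: 0.8717 0.2837 1.4735  trq: 99.6139 -10.8182 -18.6483 0.9531 -1.4154
step 2  θ: 0.2791 1.1145 -0.0859 -0.1836 0.2387  w: 8.8541 10.3648 -1.0475 2.1786 -0.3188  tcp: 0.8594 0.2963 1.4326  trq: 55.6572 -2.8676 -11.2123 -0.7771 -0.7347
step 3  θ: 0.4712 1.3367 -0.1282 -0.1157 0.2117  w: 10.3342 11.7713 -3.3010 4.7058 -2.6829  tcp: 0.8404 0.3126 1.3718  trq: 25.7844 1.2587 -7.2290 -2.7095 0.6281
step 4  θ: 0.6832 1.5752 -0.2184 -0.0022 0.1531  w: 10.8845 12.0566 -5.6881 6.4896 -3.7049  tcp: 0.8140 0.3276 1.2992  trq: -0.5115 8.1064 -5.2715 -3.9543 1.0933
step 5  θ: 0.9013 1.8135 -0.3493 0.1270 0.0610  w: 10.9669 11.7847 -7.2847 6.2682 -5.5940  tcp: 0.7793 0.3388 1.2229  trq: -19.4972 14.7894 -3.6662 -4.2836 1.8749
step 6  θ: 1.1193 2.0443 -0.5050 0.2449 -0.0328  w: 10.8815 11.3189 -8.1765 5.4513 -3.7791  tcp: 0.7364 0.3482 1.1498  trq: -35.7490 26.2996 -0.7825 -3.7098 0.7687
step 7  θ: 1.3368 2.2656 -0.6697 0.3356 -0.1156  w: 10.9072 10.8364 -8.2697 3.7121 -4.0952  tcp: 0.6880 0.3604 1.0811  trq: -37.9645 28.5956 1.9967 -2.6598 0.8829
step 8  θ: 1.5566 2.4786 -0.8354 0.3984 -0.1791  w: 11.1037 10.4803 -8.3158 2.6671 -2.1116  tcp: 0.6377 0.3781 1.0155  trq: -38.6097 32.2725 4.9629 -1.4739 -0.1366
step 9  θ: 1.7835 2.6859 -1.0018 0.4423 -0.2312  w: 11.5976 10.2668 -8.3690 1.8570 -2.9084  tcp: 0.5883 0.4013 0.9511  trq: -32.9240 28.9437 6.8396 -0.5388 0.3262
step 10  θ: 2.0219 2.8904 -1.1722 0.4787 -0.2790  w: 12.2262 10.1912 -8.7378 1.9272 -1.7950  tcp: 0.5415 0.4295 0.8875  trq: -30.5001 32.2003 8.2327 0.0379 -0.2511
step 11  θ: 2.2746 3.0949 -1.3537 0.5229 -0.3231  w: 12.9686 10.2228 -9.4987 2.7000 -2.3856  tcp: 0.4980 0.4621 0.8256  trq: -26.9136 35.1016 7.4536 -0.2258 0.0609
step 12  θ: 2.5390 3.3002 -1.5554 0.5938 -0.3594  w: 13.2626 10.2306 -10.7164 4.6285 -0.9547  tcp: 0.4585 0.4992 0.7656  trq: -27.2338 41.5156 3.8684 -1.6353 -0.6678
step 13  θ: 2.8006 3.5038 -1.7844 0.7130 -0.3838  w: 12.6203 10.0647 -12.0976 7.3823 -1.1244  tcp: 0.4231 0.5397 0.7052  trq: -24.1641 29.1697 3.7923 -2.8427 -0.5319
step 14  θ: 3.0325 3.6988 -2.0297 0.8807 -0.3947  w: 10.4642 9.4912 -12.2221 9.1896 0.3062  tcp: 0.3918 0.5813 0.6379  trq: -12.5581 11.6890 14.4694 -1.2938 -1.2715
step 15  θ: 3.2200 3.8830 -2.2631 1.0623 -0.3920  w: 8.3119 9.0125 -10.9959 8.8095 0.4735  tcp: 0.3669 0.6197 0.5590  trq: 4.3391 -4.4689 25.0277 1.2839 -1.3748
step 16  θ: 3.3714 4.0608 -2.4669 1.2233 -0.3764  w: 6.8827 8.8318 -9.3988 7.2605 1.3613  tcp: 0.3513 0.6522 0.4716  trq: 18.4479 -15.8189 31.9914 3.5184 -1.8646
step 17  θ: 3.5013 4.2361 -2.6425 1.3498 -0.3630  w: 6.1209 8.7136 -8.1878 5.3998 0.1880  tcp: 0.3446 0.6781 0.3822  trq: 30.2525 -24.1697 35.3910 5.0402 -1.2952
step 18  θ: 3.6193 4.4093 -2.7955 1.4394 -0.3501  w: 5.6846 8.5955 -7.1396 3.5876 1.0923  tcp: 0.3438 0.6993 0.2954  trq: 38.6307 -28.1361 37.1590 6.1719 -1.7994
step 19  θ: 3.7311 4.5790 -2.9318 1.4950 -0.3451  w: 5.4799 8.3514 -6.4856 2.0004 -0.3641  tcp: 0.3462 0.7170 0.2134  trq: 50.6246 -33.8589 38.0985 6.8830 -1.0603
step 20  θ: 3.8402 4.7431 -3.0547 1.5214 -0.3384  w: 5.4001 8.0256 -5.7999 0.6745 1.0280  tcp: 0.3492 0.7326 0.1366  trq: 61.2681 -37.5849 39.1382 7.4996 -1.7904
step 21  θ: 3.9490 4.8994 -3.1668 1.5245 -0.3323  w: 5.4442 7.5798 -5.3729 -0.3109 -0.0920  tcp: 0.3521 0.7457 0.0653  trq: 90.0129 -49.8322 42.7112 7.7989 -1.1869
step 22  θ: 4.0621 5.0473 -3.2699 1.5113 -0.3171  w: 5.8317 7.1868 -4.9130 -0.9642 1.7458  tcp: 0.3545 0.7556 -0.0008  trq: 1.5062 3.8992 24.6315 7.3719 -2.0754
step 23  θ: 4.1761 5.1982 -3.3631 1.4857 -0.3078  w: 5.5785 7.8770 -4.4007 -1.6432 -0.9042  tcp: 0.3570 0.7617 -0.0605  trq: -30.4838 19.1274 16.8335 6.9996 -0.6290
step 24  θ: 4.2805 5.3592 -3.4421 1.4438 -0.3130  w: 4.8619 8.1675 -3.5194 -2.5828 0.0094  tcp: 0.3576 0.7663 -0.1152  trq: 0.6200 0.6257 21.4212 7.6191 -1.1430
step 25  θ: 4.3722 5.5192 -3.5056 1.3844 -0.3231  w: 4.2772 7.7683 -2.8152 -3.3239 -0.9481  tcp: 0.3550 0.7710 -0.1668  trq: 12.5880 -6.1117 21.5648 7.9916 -0.6409
step 26  θ: 4.4512 5.6662 -3.5540 1.3134 -0.3298  w: 3.5994 6.8817 -2.0214 -3.7398 0.2579  tcp: 0.3493 0.7752 -0.2153  trq: 24.1409 -12.3229 22.3877 8.3186 -1.2304
step 27  θ: 4.5175 5.7945 -3.5887 1.2374 -0.3335  w: 3.0124 5.9188 -1.4426 -3.8152 -0.4212  tcp: 0.3414 0.7779 -0.2597  trq: 22.3403 -11.0907 20.3602 8.0704 -0.7801
step 28  θ: 4.5711 5.9023 -3.6116 1.1622 -0.3318  w: 2.3556 4.8634 -0.8632 -3.6816 0.5507  tcp: 0.3322 0.7790 -0.2994  trq: 23.1354 -11.3782 19.3921 7.7455 -1.1812
step 29  θ: 4.6131 5.9913 -3.6252 1.0908 -0.3299  w: 1.8382 4.0456 -0.4999 -3.4392 -0.2323  tcp: 0.3223 0.7789 -0.3339  trq: 18.5469 -8.6838 16.9483 7.0993 -0.6620
step 30  θ: 4.6442 6.0639 -3.6314 1.0247 -0.3269  w: 1.2835 3.2339 -0.1396 -3.1627 0.4390  tcp: 0.3119 0.7781 -0.3635  trq: 18.1522 -8.4833 15.7585 6.5933 -0.9195
step 31  θ: 4.6655 6.1227 -3.6321 0.9641 -0.3259  w: 0.8539 2.6482 0.0662 -2.8863 -0.2449  tcp: 0.3013 0.7771 -0.3889  trq: 15.3762 -6.8709 13.7966 5.9750 -0.4820
step 32  θ: 4.6779 6.1694 -3.6285 0.9090 -0.3239  w: 0.3959 2.0467 0.2793 -2.6243 0.3189  tcp: 0.2903 0.7762 -0.4106  trq: 15.8731 -7.2502 12.9211 5.5577 -0.7145
step 33  θ: 4.6823 6.2062 -3.6220 0.8590 -0.3253  w: 0.0471 1.6257 0.3731 -2.3722 -0.3656  tcp: 0.2794 0.7759 -0.4293  trq: 14.4309 -6.3465 11.4519 5.0722 -0.3041
step 34  θ: 4.6794 6.2339 -3.6133 0.8139 -0.3259  w: -0.3287 1.1628 0.4878 -2.1420 0.1795  tcp: 0.2683 0.7760 -0.4457
final tcp position (m): 0.2683 0.7760 -0.4457


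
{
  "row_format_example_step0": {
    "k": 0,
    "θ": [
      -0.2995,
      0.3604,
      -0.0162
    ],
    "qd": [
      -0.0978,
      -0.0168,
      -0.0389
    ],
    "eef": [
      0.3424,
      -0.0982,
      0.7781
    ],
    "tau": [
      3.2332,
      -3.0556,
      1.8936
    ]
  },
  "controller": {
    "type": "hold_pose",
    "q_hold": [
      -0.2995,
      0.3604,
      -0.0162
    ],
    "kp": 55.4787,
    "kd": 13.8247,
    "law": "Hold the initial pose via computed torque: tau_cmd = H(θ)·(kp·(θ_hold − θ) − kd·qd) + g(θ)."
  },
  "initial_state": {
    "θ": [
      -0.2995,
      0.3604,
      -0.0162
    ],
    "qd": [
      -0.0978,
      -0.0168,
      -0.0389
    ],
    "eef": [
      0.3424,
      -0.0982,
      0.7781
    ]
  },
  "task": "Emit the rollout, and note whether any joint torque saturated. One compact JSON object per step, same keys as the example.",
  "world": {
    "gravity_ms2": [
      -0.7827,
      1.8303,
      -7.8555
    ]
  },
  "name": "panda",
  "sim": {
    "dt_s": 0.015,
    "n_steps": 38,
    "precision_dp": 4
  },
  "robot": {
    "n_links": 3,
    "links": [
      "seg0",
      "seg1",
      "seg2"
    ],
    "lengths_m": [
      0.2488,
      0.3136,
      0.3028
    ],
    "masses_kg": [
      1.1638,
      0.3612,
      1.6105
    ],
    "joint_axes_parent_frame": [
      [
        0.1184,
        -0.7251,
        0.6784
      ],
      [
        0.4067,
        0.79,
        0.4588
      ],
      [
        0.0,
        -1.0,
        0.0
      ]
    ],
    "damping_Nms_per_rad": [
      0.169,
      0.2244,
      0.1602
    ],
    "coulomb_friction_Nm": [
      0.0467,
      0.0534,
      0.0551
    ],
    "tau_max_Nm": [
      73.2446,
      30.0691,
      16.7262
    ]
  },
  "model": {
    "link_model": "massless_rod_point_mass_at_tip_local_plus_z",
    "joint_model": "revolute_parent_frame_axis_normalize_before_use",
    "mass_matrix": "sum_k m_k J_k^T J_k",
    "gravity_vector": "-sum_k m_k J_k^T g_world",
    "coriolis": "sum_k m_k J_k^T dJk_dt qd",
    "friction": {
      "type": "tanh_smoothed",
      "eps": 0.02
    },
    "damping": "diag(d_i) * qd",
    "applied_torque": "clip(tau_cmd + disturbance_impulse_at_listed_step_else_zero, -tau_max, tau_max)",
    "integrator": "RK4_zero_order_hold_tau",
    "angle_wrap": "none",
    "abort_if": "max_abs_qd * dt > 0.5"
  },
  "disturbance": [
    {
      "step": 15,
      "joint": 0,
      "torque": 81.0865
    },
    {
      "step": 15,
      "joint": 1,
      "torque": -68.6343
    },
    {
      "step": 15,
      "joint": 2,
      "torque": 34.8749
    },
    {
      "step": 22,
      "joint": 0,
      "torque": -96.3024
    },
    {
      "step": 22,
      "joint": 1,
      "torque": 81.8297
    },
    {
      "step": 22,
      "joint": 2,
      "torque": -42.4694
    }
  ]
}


{"k":1,"\u03b8":[-0.3007,0.3603,-0.0166],"qd":[-0.0695,0.0029,-0.0147],"eef":[0.3431,-0.0984,0.7778],"tau":[3.0975,-2.9545,1.8275]}
{"k":2,"\u03b8":[-0.3016,0.3604,-0.0167],"qd":[-0.0484,0.0091,-0.0081],"eef":[0.3436,-0.0985,0.7775],"tau":[2.98,-2.8599,1.7745]}
{"k":3,"\u03b8":[-0.3022,0.3606,-0.0168],"qd":[-0.0321,0.0107,-0.0065],"eef":[0.344,-0.0987,0.7773],"tau":[2.8786,-2.776,1.73]}
{"k":4,"\u03b8":[-0.3026,0.3607,-0.0169],"qd":[-0.0201,0.0103,-0.0055],"eef":[0.3443,-0.0988,0.7772],"tau":[2.7921,-2.7031,1.692]}
{"k":5,"\u03b8":[-0.3029,0.3609,-0.017],"qd":[-0.0119,0.0085,-0.0041],"eef":[0.3445,-0.0988,0.777],"tau":[2.7196,-2.6406,1.6598]}
{"k":6,"\u03b8":[-0.303,0.361,-0.0171],"qd":[-0.0065,0.0059,-0.0026],"eef":[0.3446,-0.0989,0.777],"tau":[2.6595,-2.5878,1.6328]}
{"k":7,"\u03b8":[-0.3031,0.361,-0.0171],"qd":[-0.0027,0.0034,-0.0013],"eef":[0.3447,-0.0989,0.7769],"tau":[2.6099,-2.5437,1.6103]}
{"k":8,"\u03b8":[-0.3031,0.3611,-0.0171],"qd":[0.0001,0.0013,-0.0002],"eef":[0.3447,-0.0989,0.7769],"tau":[2.5689,-2.507,1.5917]}
{"k":9,"\u03b8":[-0.3031,0.3611,-0.0171],"qd":[0.0023,-0.0004,0.0007],"eef":[0.3447,-0.0989,0.7769],"tau":[2.5352,-2.4767,1.5763]}
{"k":10,"\u03b8":[-0.303,0.3611,-0.0171],"qd":[0.0039,-0.0017,0.0013],"eef":[0.3447,-0.0989,0.7769],"tau":[2.5074,-2.4517,1.5635]}
{"k":11,"\u03b8":[-0.303,0.361,-0.0171],"qd":[0.0051,-0.0026,0.0018],"eef":[0.3446,-0.0989,0.777],"tau":[2.4844,-2.431,1.5529]}
{"k":12,"\u03b8":[-0.3029,0.361,-0.017],"qd":[0.006,-0.0033,0.0021],"eef":[0.3445,-0.0989,0.777],"tau":[2.4656,-2.4139,1.5442]}
{"k":13,"\u03b8":[-0.3028,0.3609,-0.017],"qd":[0.0066,-0.0038,0.0024],"eef":[0.3445,-0.0988,0.7771],"tau":[2.45,-2.3999,1.537]}
{"k":14,"\u03b8":[-0.3027,0.3609,-0.017],"qd":[0.007,-0.0041,0.0025],"eef":[0.3444,-0.0988,0.7771],"tau":[2.4372,-2.3882,1.531]}
{"k":15,"\u03b8":[-0.3026,0.3608,-0.0169],"qd":[0.0073,-0.0043,0.0026],"eef":[0.3443,-0.0988,0.7771],"tau":[73.2446,-30.0691,16.7262]}
{"k":16,"\u03b8":[-0.2283,0.4128,-0.0545],"qd":[9.9987,7.6544,-3.7066],"eef":[0.3388,-0.1001,0.7749],"tau":[-12.6634,3.7971,-1.6685]}
{"k":17,"\u03b8":[-0.0982,0.524,-0.0754],"qd":[7.2686,6.7565,0.232],"eef":[0.3283,-0.1003,0.7702],"tau":[-10.2476,3.1755,-0.8207]}
{"k":18,"\u03b8":[-0.0072,0.6118,-0.0622],"qd":[4.8814,4.8131,1.1616],"eef":[0.3198,-0.0982,0.767],"tau":[-8.2436,2.1014,0.0043]}
{"k":19,"\u03b8":[0.052,0.6702,-0.0454],"qd":[3.0846,2.9954,0.9498],"eef":[0.3133,-0.0956,0.7652],"tau":[-6.5852,1.0728,0.609]}
{"k":20,"\u03b8":[0.0884,0.7046,-0.0341],"qd":[1.815,1.646,0.5452],"eef":[0.3086,-0.0934,0.7645],"tau":[-5.1913,0.2379,0.9899]}
{"k":21,"\u03b8":[0.1088,0.7221,-0.0283],"qd":[0.9253,0.7221,0.2382],"eef":[0.3053,-0.0919,0.7644],"tau":[-4.0019,-0.4144,1.2059]}
{"k":22,"\u03b8":[0.1178,0.7282,-0.0261],"qd":[0.2968,0.1107,0.0675],"eef":[0.3031,-0.0911,0.7649],"tau":[-73.2446,30.0691,-16.7262]}
{"k":23,"\u03b8":[0.0389,0.6265,-0.0843],"qd":[-10.7242,-12.9694,-6.1928],"eef":[0.3092,-0.0911,0.7695],"tau":[12.809,-7.7306,4.7646]}
{"k":24,"\u03b8":[-0.0988,0.4768,-0.1252],"qd":[-7.6911,-7.3328,-0.0509],"eef":[0.3203,-0.0911,0.7757],"tau":[11.1425,-6.693,3.8767]}
{"k":25,"\u03b8":[-0.1968,0.3929,-0.1068],"qd":[-5.4998,-4.1715,2.0443],"eef":[0.3283,-0.0907,0.7795],"tau":[9.7707,-5.821,3.4379]}
{"k":26,"\u03b8":[-0.2674,0.3442,-0.0722],"qd":[-3.9717,-2.4942,2.3823],"eef":[0.3344,-0.0899,0.7815],"tau":[8.6405,-5.0746,3.1294]}
{"k":27,"\u03b8":[-0.3183,0.3144,-0.0382],"qd":[-2.8628,-1.557,2.0783],"eef":[0.3391,-0.0891,0.7824],"tau":[7.6993,-4.4567,2.8699]}
{"k":28,"\u03b8":[-0.3548,0.2956,-0.0105],"qd":[-2.0371,-0.996,1.5985],"eef":[0.3429,-0.0883,0.7825],"tau":[6.9068,-3.9624,2.6432]}
{"k":29,"\u03b8":[-0.3806,0.2835,0.01],"qd":[-1.4159,-0.6359,1.1315],"eef":[0.3458,-0.0877,0.7823],"tau":[6.2325,-3.5754,2.445]}
{"k":30,"\u03b8":[-0.3982,0.2759,0.024],"qd":[-0.9465,-0.3892,0.7419],"eef":[0.3481,-0.0873,0.7818],"tau":[5.6544,-3.2749,2.2728]}
{"k":31,"\u03b8":[-0.4097,0.2714,0.0328],"qd":[-0.591,-0.2111,0.4408],"eef":[0.3499,-0.0872,0.7813],"tau":[5.156,-3.0409,2.1237]}
{"k":32,"\u03b8":[-0.4165,0.2693,0.0377],"qd":[-0.3217,-0.0779,0.219],"eef":[0.3513,-0.0873,0.7809],"tau":[4.7253,-2.8572,1.995]}
{"k":33,"\u03b8":[-0.4197,0.2689,0.0398],"qd":[-0.12,0.0207,0.0597],"eef":[0.3522,-0.0875,0.7804],"tau":[4.353,-2.7068,1.8844]}
{"k":34,"\u03b8":[-0.4205,0.2697,0.0399],"qd":[0.0113,0.0857,-0.0239],"eef":[0.3529,-0.0879,0.7801],"tau":[4.0348,-2.5671,1.7808]}
{"k":35,"\u03b8":[-0.4198,0.2713,0.0395],"qd":[0.0809,0.1319,-0.0243],"eef":[0.3532,-0.0883,0.7798],"tau":[3.7764,-2.4494,1.6795]}
{"k":36,"\u03b8":[-0.4182,0.2735,0.0392],"qd":[0.1326,0.1649,-0.0223],"eef":[0.3533,-0.0888,0.7796],"tau":[3.5552,-2.3494,1.5933]}
{"k":37,"\u03b8":[-0.4159,0.2762,0.0388],"qd":[0.171,0.1877,-0.0205],"eef":[0.3533,-0.0894,0.7795],"tau":[3.3656,-2.2649,1.5207]}
{"k":38,"\u03b8":[-0.4132,0.2791,0.0386],"qd":[0.1986,0.2023,-0.0191],"eef":[0.353,-0.0899,0.7794]}
{"summary": "any joint saturated: yes"}


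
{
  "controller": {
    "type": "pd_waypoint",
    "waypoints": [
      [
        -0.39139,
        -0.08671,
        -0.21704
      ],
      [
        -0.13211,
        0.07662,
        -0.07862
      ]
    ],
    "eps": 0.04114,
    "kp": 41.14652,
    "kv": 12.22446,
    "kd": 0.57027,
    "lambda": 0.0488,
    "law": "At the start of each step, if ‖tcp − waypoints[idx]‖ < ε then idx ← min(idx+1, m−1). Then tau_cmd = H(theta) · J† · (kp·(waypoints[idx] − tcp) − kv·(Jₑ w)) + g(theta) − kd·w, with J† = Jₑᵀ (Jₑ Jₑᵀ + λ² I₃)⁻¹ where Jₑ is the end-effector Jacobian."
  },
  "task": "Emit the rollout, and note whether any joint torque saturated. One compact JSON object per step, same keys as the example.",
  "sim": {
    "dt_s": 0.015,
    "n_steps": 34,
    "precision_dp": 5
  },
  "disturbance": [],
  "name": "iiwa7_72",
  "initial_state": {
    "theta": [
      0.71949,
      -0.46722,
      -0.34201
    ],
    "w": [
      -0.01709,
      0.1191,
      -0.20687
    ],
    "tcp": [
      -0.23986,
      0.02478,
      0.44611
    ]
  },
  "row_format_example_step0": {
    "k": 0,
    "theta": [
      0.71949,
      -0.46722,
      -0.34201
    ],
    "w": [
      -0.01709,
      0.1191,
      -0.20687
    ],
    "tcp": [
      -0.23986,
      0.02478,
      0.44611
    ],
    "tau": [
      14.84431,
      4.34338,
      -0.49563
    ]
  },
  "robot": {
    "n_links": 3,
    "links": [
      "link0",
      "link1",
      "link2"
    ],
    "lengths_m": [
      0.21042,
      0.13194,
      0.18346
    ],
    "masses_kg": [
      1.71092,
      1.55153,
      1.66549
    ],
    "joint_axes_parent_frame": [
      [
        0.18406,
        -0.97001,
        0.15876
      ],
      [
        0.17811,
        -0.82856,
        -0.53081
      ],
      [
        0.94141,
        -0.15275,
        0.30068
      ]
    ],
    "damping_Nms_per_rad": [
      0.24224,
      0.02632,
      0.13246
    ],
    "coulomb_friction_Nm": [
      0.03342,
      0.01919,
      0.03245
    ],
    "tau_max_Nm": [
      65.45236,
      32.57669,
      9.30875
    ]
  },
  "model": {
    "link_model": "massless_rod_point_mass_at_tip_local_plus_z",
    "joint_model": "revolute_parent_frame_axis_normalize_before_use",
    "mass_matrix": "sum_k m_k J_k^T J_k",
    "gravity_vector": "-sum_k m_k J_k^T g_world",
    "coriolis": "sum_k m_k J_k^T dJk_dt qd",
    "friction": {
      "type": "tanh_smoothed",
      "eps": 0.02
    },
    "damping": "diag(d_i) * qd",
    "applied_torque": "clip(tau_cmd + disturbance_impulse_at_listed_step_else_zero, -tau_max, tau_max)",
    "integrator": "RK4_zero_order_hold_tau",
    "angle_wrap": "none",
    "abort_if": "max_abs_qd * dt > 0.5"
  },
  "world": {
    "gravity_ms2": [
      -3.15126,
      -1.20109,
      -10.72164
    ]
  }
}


{"k":1,"theta":[0.72845,-0.47837,-0.34175],"w":[1.19239,-1.54865,0.21125],"tcp":[-0.2417,0.02515,0.44455],"tau":[9.58416,3.91037,-0.55751]}
{"k":2,"theta":[0.75049,-0.50191,-0.34203],"w":[1.7462,-1.59269,-0.2351],"tcp":[-0.24691,0.02571,0.44039],"tau":[4.76665,2.54869,-0.12302]}
{"k":3,"theta":[0.78006,-0.52628,-0.34735],"w":[2.19462,-1.64816,-0.47501],"tcp":[-0.25512,0.02637,0.43402],"tau":[0.67601,1.40407,0.12987]}
{"k":4,"theta":[0.81547,-0.55079,-0.35579],"w":[2.52539,-1.61205,-0.65078],"tcp":[-0.26563,0.02691,0.42575],"tau":[-2.82937,0.38754,0.31745]}
{"k":5,"theta":[0.85518,-0.57439,-0.36644],"w":[2.7691,-1.52879,-0.77074],"tcp":[-0.27784,0.0272,0.4158],"tau":[-5.83071,-0.49349,0.45388]}
{"k":6,"theta":[0.89803,-0.59649,-0.3786],"w":[2.94347,-1.41312,-0.85174],"tcp":[-0.29123,0.02718,0.40436],"tau":[-8.40124,-1.25307,0.55448]}
{"k":7,"theta":[0.94307,-0.61669,-0.39176],"w":[3.06263,-1.27685,-0.90385],"tcp":[-0.30537,0.02681,0.39159],"tau":[-10.60204,-1.90599,0.62756]}
{"k":8,"theta":[0.98956,-0.63474,-0.40554],"w":[3.13758,-1.12856,-0.93376],"tcp":[-0.31988,0.02607,0.37763],"tau":[-12.48424,-2.46692,0.67794]}
{"k":9,"theta":[1.03691,-0.65052,-0.41964],"w":[3.17702,-0.97462,-0.94599],"tcp":[-0.33444,0.02497,0.36263],"tau":[-14.0906,-2.94935,0.70854]}
{"k":10,"theta":[1.08464,-0.66398,-0.43382],"w":[3.1879,-0.81988,-0.94378],"tcp":[-0.3488,0.02352,0.34674],"tau":[-15.45699,-3.3652,0.72133]}
{"k":11,"theta":[1.13235,-0.67514,-0.44788],"w":[3.17579,-0.66803,-0.92956],"tcp":[-0.36276,0.02173,0.33008],"tau":[-16.61369,-3.72467,0.71783]}
{"k":12,"theta":[1.17975,-0.68406,-0.46166],"w":[3.14524,-0.5219,-0.90531],"tcp":[-0.37614,0.01965,0.31281],"tau":[-17.58654,-4.03637,0.69943]}
{"k":13,"theta":[1.22658,-0.69084,-0.47502],"w":[3.09995,-0.38363,-0.87273],"tcp":[-0.38883,0.01729,0.29506],"tau":[-18.39788,-4.30744,0.66754]}
{"k":14,"theta":[1.27264,-0.69562,-0.48783],"w":[3.04296,-0.25475,-0.83338],"tcp":[-0.40074,0.0147,0.27694],"tau":[-19.06721,-4.54378,0.62366]}
{"k":15,"theta":[1.31779,-0.69855,-0.50002],"w":[2.97678,-0.13631,-0.7887],"tcp":[-0.41181,0.0119,0.25859],"tau":[-19.61171,-4.75022,0.56939]}
{"k":16,"theta":[1.36188,-0.69978,-0.51151],"w":[2.90359,-0.0293,-0.73977],"tcp":[-0.42199,0.00893,0.24011],"tau":[-20.04656,-4.93039,0.5062]}
{"k":17,"theta":[1.40489,-0.69963,-0.52214],"w":[2.83225,0.04153,-0.67017],"tcp":[-0.43128,0.00582,0.22161],"tau":[-20.37823,-5.07007,0.42646]}
{"k":18,"theta":[1.44677,-0.69846,-0.53178],"w":[2.75316,0.11413,-0.61263],"tcp":[-0.43967,0.00261,0.20319],"tau":[-20.62951,-5.19718,0.35241]}
{"k":19,"theta":[1.48743,-0.69621,-0.54061],"w":[2.66815,0.18653,-0.56289],"tcp":[-0.44717,-0.00066,0.18491],"tau":[-20.81101,-5.31363,0.27966]}
{"k":20,"theta":[1.52681,-0.69296,-0.54869],"w":[2.58156,0.24736,-0.51146],"tcp":[-0.45382,-0.00397,0.16686],"tau":[-20.92851,-5.41343,0.20252]}
{"k":21,"theta":[1.56487,-0.68886,-0.556],"w":[2.49351,0.29937,-0.46138],"tcp":[-0.45965,-0.0073,0.14909],"tau":[-20.99061,-5.49928,0.12394]}
{"k":22,"theta":[1.60161,-0.68405,-0.56257],"w":[2.40484,0.34261,-0.41291],"tcp":[-0.4647,-0.01061,0.13167],"tau":[-21.00416,-5.57184,0.04489]}
{"k":23,"theta":[1.63703,-0.67865,-0.56844],"w":[2.31605,0.37782,-0.36671],"tcp":[-0.46901,-0.0139,0.11464],"tau":[-20.97531,-5.63211,-0.03351]}
{"k":24,"theta":[1.67111,-0.67278,-0.57362],"w":[2.22762,0.40566,-0.32316],"tcp":[-0.47263,-0.01715,0.09803],"tau":[-20.90946,-5.68088,-0.11037]}
{"k":25,"theta":[1.70387,-0.66655,-0.57818],"w":[2.13994,0.42682,-0.28256],"tcp":[-0.4756,-0.02033,0.08189],"tau":[-20.81134,-5.71889,-0.18499]}
{"k":26,"theta":[1.73533,-0.66004,-0.58214],"w":[2.05333,0.442,-0.24505],"tcp":[-0.47798,-0.02344,0.06625],"tau":[-20.68516,-5.74685,-0.25682]}
{"k":27,"theta":[1.7655,-0.65335,-0.58557],"w":[1.96808,0.45185,-0.2107],"tcp":[-0.47981,-0.02646,0.05111],"tau":[-20.53466,-5.76545,-0.32542]}
{"k":28,"theta":[1.7944,-0.64655,-0.5885],"w":[1.88443,0.45702,-0.17949],"tcp":[-0.48115,-0.02938,0.0365],"tau":[-20.36321,-5.77537,-0.39053]}
{"k":29,"theta":[1.82206,-0.6397,-0.59099],"w":[1.80255,0.45811,-0.15135],"tcp":[-0.48204,-0.0322,0.02243],"tau":[-20.17383,-5.77728,-0.45194]}
{"k":30,"theta":[1.84851,-0.63286,-0.59308],"w":[1.72264,0.45567,-0.12615],"tcp":[-0.48252,-0.03491,0.0089],"tau":[-19.96932,-5.77184,-0.50956]}
{"k":31,"theta":[1.87377,-0.62608,-0.59481],"w":[1.64481,0.45022,-0.10373],"tcp":[-0.48264,-0.03751,-0.00408],"tau":[-19.75219,-5.75973,-0.56338]}
{"k":32,"theta":[1.89789,-0.6194,-0.59622],"w":[1.56919,0.44223,-0.08392],"tcp":[-0.48244,-0.04,-0.01651],"tau":[-19.52479,-5.74161,-0.61342]}
{"k":33,"theta":[1.92088,-0.61286,-0.59735],"w":[1.49585,0.43215,-0.06654],"tcp":[-0.48197,-0.04236,-0.0284],"tau":[-19.28925,-5.71814,-0.65977]}
{"k":34,"theta":[1.9428,-0.60648,-0.59824],"w":[1.42485,0.42043,-0.05147],"tcp":[-0.48125,-0.04461,-0.03975]}
{"summary": "any joint saturated: no"}


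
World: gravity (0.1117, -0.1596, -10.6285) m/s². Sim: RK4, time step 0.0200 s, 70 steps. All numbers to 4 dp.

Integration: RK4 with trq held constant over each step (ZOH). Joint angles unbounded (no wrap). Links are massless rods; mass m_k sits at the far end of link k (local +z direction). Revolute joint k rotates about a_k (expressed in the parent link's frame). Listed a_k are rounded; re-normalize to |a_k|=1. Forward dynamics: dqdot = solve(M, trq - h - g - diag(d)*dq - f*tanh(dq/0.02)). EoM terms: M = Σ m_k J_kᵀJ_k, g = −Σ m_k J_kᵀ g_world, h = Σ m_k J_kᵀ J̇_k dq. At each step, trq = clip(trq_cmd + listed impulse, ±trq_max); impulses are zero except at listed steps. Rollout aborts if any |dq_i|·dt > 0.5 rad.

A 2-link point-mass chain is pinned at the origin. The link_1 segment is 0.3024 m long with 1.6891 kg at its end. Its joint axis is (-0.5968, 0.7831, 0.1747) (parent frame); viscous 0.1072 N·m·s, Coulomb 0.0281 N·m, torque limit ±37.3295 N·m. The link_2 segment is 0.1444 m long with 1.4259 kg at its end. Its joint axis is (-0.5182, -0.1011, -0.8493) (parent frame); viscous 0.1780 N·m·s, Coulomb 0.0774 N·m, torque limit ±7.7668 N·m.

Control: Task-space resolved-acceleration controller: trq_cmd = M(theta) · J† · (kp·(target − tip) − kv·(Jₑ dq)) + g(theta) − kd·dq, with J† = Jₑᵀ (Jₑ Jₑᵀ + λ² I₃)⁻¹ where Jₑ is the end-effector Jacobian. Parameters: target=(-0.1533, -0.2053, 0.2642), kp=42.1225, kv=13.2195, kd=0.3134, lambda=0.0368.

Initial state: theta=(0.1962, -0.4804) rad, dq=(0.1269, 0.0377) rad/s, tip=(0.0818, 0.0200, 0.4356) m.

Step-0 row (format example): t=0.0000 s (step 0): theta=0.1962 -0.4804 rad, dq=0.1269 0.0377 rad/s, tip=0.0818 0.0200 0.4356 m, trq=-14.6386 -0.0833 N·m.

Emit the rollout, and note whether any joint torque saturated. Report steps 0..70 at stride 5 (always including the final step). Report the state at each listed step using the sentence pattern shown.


t=0.1000 s (step 5): theta=0.1048 -0.5175 rad, dq=-1.5176 -0.3739 rad/s, tip=0.0522 -0.0072 0.4401 m, trq=-2.9633 0.1719 N·m.
t=0.2000 s (step 10): theta=-0.0587 -0.5528 rad, dq=-1.6508 -0.3349 rad/s, tip=-0.0036 -0.0529 0.4395 m, trq=1.5141 0.1906 N·m.
t=0.3000 s (step 15): theta=-0.2134 -0.5847 rad, dq=-1.4227 -0.3068 rad/s, tip=-0.0567 -0.0941 0.4284 m, trq=3.8566 0.1928 N·m.
t=0.4000 s (step 20): theta=-0.3411 -0.6143 rad, dq=-1.1322 -0.2875 rad/s, tip=-0.0997 -0.1259 0.4115 m, trq=5.2639 0.1870 N·m.
t=0.5000 s (step 25): theta=-0.4406 -0.6424 rad, dq=-0.8667 -0.2737 rad/s, tip=-0.1321 -0.1493 0.3938 m, trq=6.1421 0.1771 N·m.
t=0.6000 s (step 30): theta=-0.5159 -0.6692 rad, dq=-0.6498 -0.2632 rad/s, tip=-0.1555 -0.1661 0.3777 m, trq=6.6998 0.1654 N·m.
t=0.7000 s (step 35): theta=-0.5721 -0.6951 rad, dq=-0.4821 -0.2544 rad/s, tip=-0.1720 -0.1782 0.3642 m, trq=7.0612 0.1534 N·m.
t=0.8000 s (step 40): theta=-0.6137 -0.7202 rad, dq=-0.3562 -0.2466 rad/s, tip=-0.1836 -0.1870 0.3534 m, trq=7.3014 0.1417 N·m.
t=0.9000 s (step 45): theta=-0.6444 -0.7445 rad, dq=-0.2634 -0.2393 rad/s, tip=-0.1916 -0.1935 0.3450 m, trq=7.4653 0.1306 N·m.
t=1.0000 s (step 50): theta=-0.6672 -0.7681 rad, dq=-0.1956 -0.2323 rad/s, tip=-0.1970 -0.1984 0.3386 m, trq=7.5798 0.1202 N·m.
t=1.1000 s (step 55): theta=-0.6842 -0.7911 rad, dq=-0.1463 -0.2254 rad/s, tip=-0.2007 -0.2022 0.3336 m, trq=7.6613 0.1104 N·m.
t=1.2000 s (step 60): theta=-0.6969 -0.8133 rad, dq=-0.1105 -0.2187 rad/s, tip=-0.2031 -0.2052 0.3297 m, trq=7.7205 0.1012 N·m.
t=1.3000 s (step 65): theta=-0.7066 -0.8349 rad, dq=-0.0846 -0.2121 rad/s, tip=-0.2045 -0.2076 0.3267 m, trq=7.7641 0.0924 N·m.
t=1.4000 s (step 70): theta=-0.7140 -0.8558 rad, dq=-0.0658 -0.2057 rad/s, tip=-0.2053 -0.2096 0.3243 m.
any joint saturated: no


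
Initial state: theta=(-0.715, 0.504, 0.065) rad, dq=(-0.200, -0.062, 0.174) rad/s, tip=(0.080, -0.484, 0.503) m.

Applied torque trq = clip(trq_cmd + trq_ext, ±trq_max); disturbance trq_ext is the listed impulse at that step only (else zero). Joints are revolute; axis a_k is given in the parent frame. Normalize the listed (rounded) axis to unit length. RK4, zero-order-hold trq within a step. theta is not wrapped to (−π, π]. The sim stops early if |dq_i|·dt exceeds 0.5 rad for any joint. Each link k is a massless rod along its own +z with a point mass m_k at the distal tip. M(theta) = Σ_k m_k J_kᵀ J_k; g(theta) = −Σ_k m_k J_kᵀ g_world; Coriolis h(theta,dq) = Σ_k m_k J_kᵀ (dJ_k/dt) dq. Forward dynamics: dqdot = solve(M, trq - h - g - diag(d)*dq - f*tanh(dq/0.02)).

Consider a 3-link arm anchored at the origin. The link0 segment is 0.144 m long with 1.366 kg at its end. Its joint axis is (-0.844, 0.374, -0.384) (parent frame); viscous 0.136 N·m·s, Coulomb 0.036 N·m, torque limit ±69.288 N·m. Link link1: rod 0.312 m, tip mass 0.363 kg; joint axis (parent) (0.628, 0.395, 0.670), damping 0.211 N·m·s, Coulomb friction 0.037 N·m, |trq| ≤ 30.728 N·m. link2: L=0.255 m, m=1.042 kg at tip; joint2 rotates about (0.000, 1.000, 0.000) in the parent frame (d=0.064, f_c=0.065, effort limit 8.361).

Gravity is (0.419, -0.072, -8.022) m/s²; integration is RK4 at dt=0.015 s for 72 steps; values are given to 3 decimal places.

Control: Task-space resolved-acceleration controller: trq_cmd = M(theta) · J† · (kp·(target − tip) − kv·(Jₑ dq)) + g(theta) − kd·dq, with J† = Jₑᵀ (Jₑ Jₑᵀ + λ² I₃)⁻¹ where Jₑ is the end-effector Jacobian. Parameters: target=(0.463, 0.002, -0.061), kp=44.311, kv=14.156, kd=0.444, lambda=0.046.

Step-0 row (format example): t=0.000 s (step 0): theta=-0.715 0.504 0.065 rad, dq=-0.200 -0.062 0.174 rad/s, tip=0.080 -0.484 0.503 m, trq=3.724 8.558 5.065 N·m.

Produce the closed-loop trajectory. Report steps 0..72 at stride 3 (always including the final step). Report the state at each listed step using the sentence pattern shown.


t=0.045 s (step 3): theta=-0.727 0.538 0.100 rad, dq=-0.408 1.299 1.407 rad/s, tip=0.099 -0.484 0.497 m, trq=3.058 2.895 2.403 N·m.
t=0.090 s (step 6): theta=-0.762 0.602 0.197 rad, dq=-1.253 1.449 2.943 rad/s, tip=0.140 -0.480 0.483 m, trq=1.538 0.444 1.079 N·m.
t=0.135 s (step 9): theta=-0.845 0.665 0.360 rad, dq=-2.434 1.456 4.116 rad/s, tip=0.187 -0.471 0.459 m, trq=2.030 -0.170 0.864 N·m.
t=0.180 s (step 12): theta=-0.976 0.743 0.546 rad, dq=-3.339 2.096 3.976 rad/s, tip=0.231 -0.458 0.425 m, trq=3.603 0.200 1.315 N·m.
t=0.225 s (step 15): theta=-1.145 0.859 0.710 rad, dq=-4.234 3.069 3.285 rad/s, tip=0.268 -0.439 0.387 m, trq=4.001 0.914 1.563 N·m.
t=0.270 s (step 18): theta=-1.361 1.022 0.838 rad, dq=-5.423 4.217 2.347 rad/s, tip=0.295 -0.417 0.352 m, trq=3.469 1.821 1.475 N·m.
t=0.315 s (step 21): theta=-1.639 1.243 0.914 rad, dq=-6.919 5.582 0.963 rad/s, tip=0.308 -0.400 0.323 m, trq=2.746 2.764 1.021 N·m.
t=0.360 s (step 24): theta=-1.963 1.507 0.916 rad, dq=-6.656 5.273 -0.728 rad/s, tip=0.309 -0.401 0.299 m, trq=6.371 1.293 -0.034 N·m.
t=0.405 s (step 27): theta=-2.137 1.603 0.901 rad, dq=-1.370 -0.563 0.072 rad/s, tip=0.310 -0.412 0.278 m, trq=5.122 1.638 -0.748 N·m.
t=0.450 s (step 30): theta=-2.166 1.556 0.891 rad, dq=-0.529 -0.900 -0.607 rad/s, tip=0.320 -0.420 0.261 m, trq=2.875 2.780 0.286 N·m.
t=0.495 s (step 33): theta=-2.219 1.551 0.851 rad, dq=-1.815 0.571 -1.030 rad/s, tip=0.334 -0.425 0.245 m, trq=2.291 2.728 0.461 N·m.
t=0.540 s (step 36): theta=-2.319 1.589 0.804 rad, dq=-2.486 0.929 -1.007 rad/s, tip=0.348 -0.429 0.228 m, trq=2.587 2.446 0.152 N·m.
t=0.585 s (step 39): theta=-2.432 1.624 0.761 rad, dq=-2.499 0.631 -0.931 rad/s, tip=0.363 -0.431 0.208 m, trq=2.499 2.437 -0.070 N·m.
t=0.630 s (step 42): theta=-2.546 1.648 0.720 rad, dq=-2.580 0.453 -0.903 rad/s, tip=0.379 -0.431 0.186 m, trq=2.187 2.477 -0.179 N·m.
t=0.675 s (step 45): theta=-2.667 1.667 0.680 rad, dq=-2.800 0.388 -0.846 rad/s, tip=0.397 -0.428 0.164 m, trq=1.883 2.449 -0.302 N·m.
t=0.720 s (step 48): theta=-2.798 1.683 0.644 rad, dq=-3.022 0.309 -0.719 rad/s, tip=0.416 -0.422 0.140 m, trq=1.593 2.362 -0.465 N·m.
t=0.765 s (step 51): theta=-2.938 1.695 0.616 rad, dq=-3.187 0.198 -0.529 rad/s, tip=0.436 -0.412 0.117 m, trq=1.287 2.223 -0.651 N·m.
t=0.810 s (step 54): theta=-3.084 1.701 0.597 rad, dq=-3.283 0.077 -0.295 rad/s, tip=0.456 -0.398 0.093 m, trq=0.961 2.032 -0.839 N·m.
t=0.855 s (step 57): theta=-3.233 1.702 0.590 rad, dq=-3.323 -0.016 -0.048 rad/s, tip=0.475 -0.381 0.071 m, trq=0.626 1.770 -1.015 N·m.
t=0.900 s (step 60): theta=-3.382 1.701 0.591 rad, dq=-3.300 -0.051 0.125 rad/s, tip=0.493 -0.361 0.051 m, trq=0.290 1.435 -1.105 N·m.
t=0.945 s (step 63): theta=-3.528 1.697 0.602 rad, dq=-3.165 -0.128 0.339 rad/s, tip=0.509 -0.338 0.033 m, trq=-0.045 1.105 -1.221 N·m.
t=0.990 s (step 66): theta=-3.667 1.690 0.622 rad, dq=-2.969 -0.189 0.540 rad/s, tip=0.523 -0.315 0.018 m, trq=-0.367 0.758 -1.327 N·m.
t=1.035 s (step 69): theta=-3.795 1.680 0.650 rad, dq=-2.726 -0.231 0.704 rad/s, tip=0.535 -0.290 0.006 m, trq=-0.671 0.405 -1.412 N·m.
t=1.080 s (step 72): theta=-3.912 1.669 0.684 rad, dq=-2.453 -0.265 0.829 rad/s, tip=0.545 -0.266 -0.005 m.


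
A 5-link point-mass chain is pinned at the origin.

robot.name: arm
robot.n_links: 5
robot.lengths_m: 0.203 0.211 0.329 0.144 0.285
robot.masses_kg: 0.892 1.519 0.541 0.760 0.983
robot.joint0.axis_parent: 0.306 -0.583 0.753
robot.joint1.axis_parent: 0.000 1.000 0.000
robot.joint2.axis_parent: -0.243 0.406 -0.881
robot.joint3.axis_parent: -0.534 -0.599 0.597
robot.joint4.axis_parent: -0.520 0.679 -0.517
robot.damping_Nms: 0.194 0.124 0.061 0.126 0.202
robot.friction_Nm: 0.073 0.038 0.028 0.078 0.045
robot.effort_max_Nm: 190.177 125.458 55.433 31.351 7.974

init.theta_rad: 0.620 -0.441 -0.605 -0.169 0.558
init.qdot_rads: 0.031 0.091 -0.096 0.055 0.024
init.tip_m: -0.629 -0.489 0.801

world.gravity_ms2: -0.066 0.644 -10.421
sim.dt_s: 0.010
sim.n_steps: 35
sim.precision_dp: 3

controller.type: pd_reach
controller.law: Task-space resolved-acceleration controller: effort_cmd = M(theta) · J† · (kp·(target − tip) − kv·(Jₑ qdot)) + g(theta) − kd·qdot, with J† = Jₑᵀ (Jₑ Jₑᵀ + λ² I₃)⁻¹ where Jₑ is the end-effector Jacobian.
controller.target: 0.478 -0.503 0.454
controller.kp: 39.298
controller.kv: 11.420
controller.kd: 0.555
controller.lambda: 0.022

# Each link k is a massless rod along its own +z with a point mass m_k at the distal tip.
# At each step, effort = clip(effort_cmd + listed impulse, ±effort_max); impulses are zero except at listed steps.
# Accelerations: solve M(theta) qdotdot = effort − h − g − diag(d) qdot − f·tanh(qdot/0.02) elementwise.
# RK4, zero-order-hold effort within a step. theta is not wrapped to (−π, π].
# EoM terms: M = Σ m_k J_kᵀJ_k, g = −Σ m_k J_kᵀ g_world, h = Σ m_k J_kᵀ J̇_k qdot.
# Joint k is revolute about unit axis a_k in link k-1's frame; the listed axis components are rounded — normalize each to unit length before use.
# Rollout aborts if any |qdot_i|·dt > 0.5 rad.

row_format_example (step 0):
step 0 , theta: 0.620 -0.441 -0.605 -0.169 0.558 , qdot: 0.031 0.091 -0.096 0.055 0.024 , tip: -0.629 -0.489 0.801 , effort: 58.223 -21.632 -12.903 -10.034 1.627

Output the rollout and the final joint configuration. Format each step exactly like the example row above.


step 1 , theta: 0.622 -0.444 -0.612 -0.181 0.573 , qdot: 0.404 -0.656 -1.257 -2.382 2.991 , tip: -0.626 -0.489 0.800 , effort: 49.081 -16.348 -9.891 -8.018 0.037
step 2 , theta: 0.629 -0.453 -0.624 -0.212 0.611 , qdot: 0.988 -1.119 -1.047 -3.903 4.524 , tip: -0.620 -0.490 0.799 , effort: 38.518 -10.347 -6.982 -6.963 -0.386
step 3 , theta: 0.642 -0.465 -0.630 -0.256 0.660 , qdot: 1.589 -1.399 -0.190 -4.758 5.257 , tip: -0.612 -0.492 0.796 , effort: 26.979 -3.538 -4.268 -6.546 -0.237
step 4 , theta: 0.660 -0.480 -0.627 -0.306 0.714 , qdot: 2.064 -1.566 0.772 -5.157 5.568 , tip: -0.601 -0.496 0.791 , effort: 15.548 3.527 -1.852 -6.462 0.140
step 5 , theta: 0.683 -0.496 -0.615 -0.358 0.770 , qdot: 2.359 -1.661 1.562 -5.274 5.618 , tip: -0.587 -0.500 0.786 , effort: 5.234 10.140 0.176 -6.460 0.574
step 6 , theta: 0.707 -0.513 -0.597 -0.411 0.826 , qdot: 2.476 -1.706 2.051 -5.265 5.474 , tip: -0.572 -0.506 0.778 , effort: -3.447 15.876 1.808 -6.373 0.987
step 7 , theta: 0.731 -0.530 -0.575 -0.463 0.879 , qdot: 2.460 -1.708 2.249 -5.230 5.170 , tip: -0.556 -0.512 0.770 , effort: -10.362 20.560 3.050 -6.132 1.343
step 8 , theta: 0.756 -0.547 -0.552 -0.515 0.929 , qdot: 2.369 -1.670 2.255 -5.204 4.753 , tip: -0.538 -0.519 0.760 , effort: -15.605 24.180 3.912 -5.739 1.619
step 9 , theta: 0.779 -0.563 -0.530 -0.567 0.974 , qdot: 2.252 -1.592 2.180 -5.176 4.283 , tip: -0.519 -0.526 0.749 , effort: -19.398 26.832 4.419 -5.235 1.798
step 10 , theta: 0.801 -0.579 -0.509 -0.618 1.014 , qdot: 2.139 -1.479 2.101 -5.128 3.816 , tip: -0.499 -0.534 0.738 , effort: -22.009 28.664 4.624 -4.663 1.874
step 11 , theta: 0.822 -0.593 -0.488 -0.669 1.050 , qdot: 2.042 -1.340 2.049 -5.051 3.383 , tip: -0.479 -0.541 0.727 , effort: -23.703 29.842 4.596 -4.055 1.856
step 12 , theta: 0.842 -0.606 -0.468 -0.719 1.082 , qdot: 1.961 -1.181 2.027 -4.949 2.996 , tip: -0.458 -0.548 0.715 , effort: -24.706 30.515 4.404 -3.429 1.761
step 13 , theta: 0.861 -0.616 -0.447 -0.768 1.110 , qdot: 1.894 -1.009 2.027 -4.830 2.651 , tip: -0.437 -0.554 0.703 , effort: -25.197 30.802 4.104 -2.794 1.608
step 14 , theta: 0.880 -0.626 -0.427 -0.815 1.135 , qdot: 1.839 -0.826 2.039 -4.701 2.344 , tip: -0.415 -0.560 0.692 , effort: -25.311 30.798 3.739 -2.158 1.416
step 15 , theta: 0.898 -0.633 -0.407 -0.862 1.157 , qdot: 1.795 -0.636 2.058 -4.569 2.067 , tip: -0.394 -0.566 0.680 , effort: -25.148 30.573 3.337 -1.527 1.199
step 16 , theta: 0.916 -0.638 -0.386 -0.907 1.177 , qdot: 1.761 -0.442 2.080 -4.434 1.816 , tip: -0.372 -0.571 0.669 , effort: -24.782 30.181 2.919 -0.908 0.967
step 17 , theta: 0.933 -0.642 -0.365 -0.950 1.194 , qdot: 1.736 -0.244 2.104 -4.300 1.588 , tip: -0.350 -0.575 0.658 , effort: -24.268 29.663 2.500 -0.304 0.731
step 18 , theta: 0.950 -0.643 -0.344 -0.993 1.209 , qdot: 1.720 -0.044 2.127 -4.167 1.377 , tip: -0.329 -0.578 0.647 , effort: -23.649 29.050 2.090 0.278 0.494
step 19 , theta: 0.967 -0.643 -0.323 -1.034 1.221 , qdot: 1.712 0.155 2.146 -4.039 1.180 , tip: -0.307 -0.581 0.637 , effort: -22.960 28.375 1.696 0.838 0.265
step 20 , theta: 0.985 -0.640 -0.301 -1.073 1.232 , qdot: 1.712 0.355 2.165 -3.910 1.000 , tip: -0.286 -0.584 0.627 , effort: -22.217 27.649 1.320 1.370 0.043
step 21 , theta: 1.002 -0.635 -0.279 -1.112 1.242 , qdot: 1.721 0.554 2.180 -3.781 0.833 , tip: -0.265 -0.585 0.617 , effort: -21.438 26.881 0.966 1.871 -0.169
step 22 , theta: 1.019 -0.629 -0.258 -1.149 1.249 , qdot: 1.738 0.752 2.192 -3.653 0.677 , tip: -0.244 -0.587 0.607 , effort: -20.634 26.082 0.637 2.341 -0.367
step 23 , theta: 1.037 -0.620 -0.236 -1.185 1.255 , qdot: 1.763 0.947 2.198 -3.526 0.533 , tip: -0.223 -0.587 0.598 , effort: -19.816 25.258 0.333 2.777 -0.552
step 24 , theta: 1.054 -0.610 -0.214 -1.219 1.260 , qdot: 1.797 1.138 2.201 -3.399 0.398 , tip: -0.203 -0.587 0.590 , effort: -18.990 24.416 0.055 3.179 -0.723
step 25 , theta: 1.073 -0.598 -0.192 -1.253 1.263 , qdot: 1.839 1.326 2.198 -3.273 0.273 , tip: -0.184 -0.587 0.581 , effort: -18.162 23.558 -0.197 3.545 -0.879
step 26 , theta: 1.091 -0.584 -0.170 -1.285 1.265 , qdot: 1.889 1.507 2.192 -3.149 0.156 , tip: -0.164 -0.586 0.573 , effort: -17.336 22.687 -0.424 3.876 -1.021
step 27 , theta: 1.110 -0.568 -0.148 -1.315 1.266 , qdot: 1.947 1.682 2.181 -3.025 0.048 , tip: -0.146 -0.585 0.565 , effort: -16.518 21.806 -0.627 4.172 -1.148
step 28 , theta: 1.130 -0.550 -0.126 -1.345 1.266 , qdot: 2.016 1.850 2.182 -2.885 -0.027 , tip: -0.128 -0.583 0.558 , effort: -15.703 20.921 -0.814 4.425 -1.281
step 29 , theta: 1.151 -0.531 -0.104 -1.373 1.266 , qdot: 2.094 2.011 2.184 -2.740 -0.081 , tip: -0.110 -0.581 0.551 , effort: -14.891 20.027 -0.980 4.642 -1.413
step 30 , theta: 1.172 -0.510 -0.082 -1.400 1.265 , qdot: 2.173 2.160 2.156 -2.626 -0.167 , tip: -0.093 -0.579 0.545 , effort: -14.101 19.120 -1.110 4.842 -1.508
step 31 , theta: 1.194 -0.487 -0.061 -1.426 1.263 , qdot: 2.260 2.299 2.128 -2.514 -0.245 , tip: -0.076 -0.577 0.539 , effort: -13.337 18.214 -1.222 5.009 -1.593
step 32 , theta: 1.217 -0.464 -0.040 -1.450 1.260 , qdot: 2.352 2.427 2.098 -2.406 -0.320 , tip: -0.060 -0.574 0.533 , effort: -12.602 17.313 -1.314 5.146 -1.666
step 33 , theta: 1.241 -0.439 -0.019 -1.474 1.256 , qdot: 2.450 2.543 2.065 -2.302 -0.392 , tip: -0.045 -0.571 0.527 , effort: -11.897 16.420 -1.388 5.256 -1.728
step 34 , theta: 1.266 -0.413 0.002 -1.496 1.252 , qdot: 2.554 2.647 2.031 -2.203 -0.460 , tip: -0.030 -0.568 0.522 , effort: -11.226 15.540 -1.446 5.340 -1.780
step 35 , theta: 1.292 -0.386 0.022 -1.518 1.247 , qdot: 2.661 2.738 1.994 -2.110 -0.527 , tip: -0.015 -0.565 0.518
final theta (rad): 1.292 -0.386 0.022 -1.518 1.247


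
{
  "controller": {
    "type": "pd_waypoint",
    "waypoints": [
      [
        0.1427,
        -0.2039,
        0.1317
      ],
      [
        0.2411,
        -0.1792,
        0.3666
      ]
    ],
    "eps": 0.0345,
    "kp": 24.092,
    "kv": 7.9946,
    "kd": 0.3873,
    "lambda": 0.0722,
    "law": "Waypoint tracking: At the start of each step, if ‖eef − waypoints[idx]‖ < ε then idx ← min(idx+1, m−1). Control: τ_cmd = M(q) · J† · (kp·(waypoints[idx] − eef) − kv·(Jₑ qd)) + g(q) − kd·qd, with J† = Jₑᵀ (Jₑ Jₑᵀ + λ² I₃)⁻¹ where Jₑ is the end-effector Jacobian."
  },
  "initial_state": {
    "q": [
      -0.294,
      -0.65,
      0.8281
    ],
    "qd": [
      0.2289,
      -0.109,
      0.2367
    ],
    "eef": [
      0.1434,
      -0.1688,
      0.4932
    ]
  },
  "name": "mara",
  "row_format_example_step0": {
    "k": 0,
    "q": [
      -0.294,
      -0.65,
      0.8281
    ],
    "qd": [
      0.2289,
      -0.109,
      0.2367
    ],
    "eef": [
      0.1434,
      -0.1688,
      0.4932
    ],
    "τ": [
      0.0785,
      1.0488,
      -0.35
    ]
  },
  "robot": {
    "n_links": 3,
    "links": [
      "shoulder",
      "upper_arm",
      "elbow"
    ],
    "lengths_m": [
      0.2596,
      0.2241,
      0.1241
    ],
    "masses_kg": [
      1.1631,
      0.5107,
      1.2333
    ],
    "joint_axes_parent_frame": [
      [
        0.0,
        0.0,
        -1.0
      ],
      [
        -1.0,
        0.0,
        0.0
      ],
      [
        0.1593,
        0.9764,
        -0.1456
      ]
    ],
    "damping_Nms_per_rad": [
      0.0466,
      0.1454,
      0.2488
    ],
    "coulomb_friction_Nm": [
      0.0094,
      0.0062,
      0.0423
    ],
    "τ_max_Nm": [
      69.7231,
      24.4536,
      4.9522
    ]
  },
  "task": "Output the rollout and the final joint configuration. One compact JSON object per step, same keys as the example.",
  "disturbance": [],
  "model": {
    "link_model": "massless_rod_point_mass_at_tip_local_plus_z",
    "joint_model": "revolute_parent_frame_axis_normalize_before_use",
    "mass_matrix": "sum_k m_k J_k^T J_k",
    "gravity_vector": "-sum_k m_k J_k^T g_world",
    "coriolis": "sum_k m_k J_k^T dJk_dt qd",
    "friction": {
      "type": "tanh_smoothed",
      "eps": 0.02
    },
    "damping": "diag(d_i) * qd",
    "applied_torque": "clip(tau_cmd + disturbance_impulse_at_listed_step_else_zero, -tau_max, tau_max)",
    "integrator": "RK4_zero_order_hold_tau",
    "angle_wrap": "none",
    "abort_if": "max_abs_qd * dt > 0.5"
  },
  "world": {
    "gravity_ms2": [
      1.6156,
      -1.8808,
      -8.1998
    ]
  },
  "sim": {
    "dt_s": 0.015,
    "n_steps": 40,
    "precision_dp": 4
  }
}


{"k":1,"q":[-0.291,-0.6535,0.8324],"qd":[0.1629,-0.3634,0.3273],"eef":[0.1434,-0.1697,0.4921],"\u03c4":[0.1014,1.4302,-0.431]}
{"k":2,"q":[-0.2891,-0.6606,0.8376],"qd":[0.0971,-0.5812,0.3602],"eef":[0.1439,-0.1713,0.4902],"\u03c4":[0.1225,1.7598,-0.4792]}
{"k":3,"q":[-0.288,-0.6707,0.8432],"qd":[0.0505,-0.7613,0.3878],"eef":[0.1447,-0.1734,0.4877],"\u03c4":[0.1358,2.0445,-0.518]}
{"k":4,"q":[-0.2875,-0.6832,0.8492],"qd":[0.0169,-0.911,0.4049],"eef":[0.1458,-0.1758,0.4845],"\u03c4":[0.1439,2.2916,-0.5463]}
{"k":5,"q":[-0.2873,-0.6978,0.8554],"qd":[-0.004,-1.0344,0.417],"eef":[0.1471,-0.1786,0.4809],"\u03c4":[0.1469,2.5071,-0.5672]}
{"k":6,"q":[-0.2875,-0.7141,0.8617],"qd":[-0.0159,-1.1363,0.4231],"eef":[0.1486,-0.1816,0.4769],"\u03c4":[0.1463,2.6957,-0.5812]}
{"k":7,"q":[-0.2878,-0.7317,0.8681],"qd":[-0.0225,-1.2204,0.4222],"eef":[0.1501,-0.1848,0.4724],"\u03c4":[0.1441,2.8616,-0.5886]}
{"k":8,"q":[-0.2881,-0.7505,0.8745],"qd":[-0.0252,-1.2894,0.4173],"eef":[0.1516,-0.1882,0.4677],"\u03c4":[0.1412,3.0082,-0.5913]}
{"k":9,"q":[-0.2885,-0.7703,0.8807],"qd":[-0.025,-1.3455,0.4098],"eef":[0.1532,-0.1916,0.4627],"\u03c4":[0.1381,3.138,-0.5905]}
{"k":10,"q":[-0.2888,-0.7908,0.8869],"qd":[-0.0229,-1.3907,0.4004],"eef":[0.1548,-0.1951,0.4575],"\u03c4":[0.1351,3.2534,-0.5869]}
{"k":11,"q":[-0.2891,-0.8119,0.8928],"qd":[-0.0195,-1.4266,0.3898],"eef":[0.1564,-0.1986,0.4521],"\u03c4":[0.1325,3.3564,-0.5808]}
{"k":12,"q":[-0.2893,-0.8335,0.8986],"qd":[-0.0154,-1.4545,0.3781],"eef":[0.1579,-0.2021,0.4465],"\u03c4":[0.1304,3.4484,-0.5729]}
{"k":13,"q":[-0.2895,-0.8555,0.9043],"qd":[-0.011,-1.4756,0.3658],"eef":[0.1594,-0.2055,0.4407],"\u03c4":[0.129,3.5308,-0.5633]}
{"k":14,"q":[-0.2896,-0.8777,0.9097],"qd":[-0.0066,-1.4908,0.3531],"eef":[0.1609,-0.2089,0.4349],"\u03c4":[0.1283,3.6047,-0.5524]}
{"k":15,"q":[-0.2897,-0.9002,0.915],"qd":[-0.0022,-1.5009,0.3402],"eef":[0.1623,-0.2122,0.4289],"\u03c4":[0.1283,3.671,-0.5404]}
{"k":16,"q":[-0.2897,-0.9227,0.92],"qd":[0.002,-1.5065,0.3272],"eef":[0.1636,-0.2154,0.4228],"\u03c4":[0.1289,3.7306,-0.5276]}
{"k":17,"q":[-0.2896,-0.9453,0.9249],"qd":[0.0059,-1.5083,0.3145],"eef":[0.1649,-0.2185,0.4167],"\u03c4":[0.1301,3.7839,-0.514]}
{"k":18,"q":[-0.2895,-0.9679,0.9296],"qd":[0.0097,-1.5067,0.3019],"eef":[0.1661,-0.2214,0.4105],"\u03c4":[0.1318,3.8318,-0.4998]}
{"k":19,"q":[-0.2893,-0.9905,0.934],"qd":[0.0133,-1.502,0.2897],"eef":[0.1672,-0.2243,0.4042],"\u03c4":[0.1339,3.8745,-0.485]}
{"k":20,"q":[-0.289,-1.0129,0.9383],"qd":[0.0166,-1.4947,0.2779],"eef":[0.1682,-0.227,0.398],"\u03c4":[0.1363,3.9125,-0.4699]}
{"k":21,"q":[-0.2887,-1.0353,0.9425],"qd":[0.0198,-1.4851,0.2663],"eef":[0.1692,-0.2296,0.3917],"\u03c4":[0.1389,3.9462,-0.4543]}
{"k":22,"q":[-0.2884,-1.0574,0.9464],"qd":[0.0229,-1.4734,0.2551],"eef":[0.1701,-0.232,0.3855],"\u03c4":[0.1417,3.9759,-0.4385]}
{"k":23,"q":[-0.288,-1.0794,0.9502],"qd":[0.0257,-1.4599,0.2443],"eef":[0.171,-0.2343,0.3792],"\u03c4":[0.1447,4.0019,-0.4223]}
{"k":24,"q":[-0.2876,-1.1012,0.9539],"qd":[0.0284,-1.4448,0.2338],"eef":[0.1718,-0.2365,0.373],"\u03c4":[0.1477,4.0243,-0.406]}
{"k":25,"q":[-0.2871,-1.1228,0.9573],"qd":[0.0309,-1.4282,0.2236],"eef":[0.1725,-0.2385,0.3668],"\u03c4":[0.1508,4.0436,-0.3894]}
{"k":26,"q":[-0.2867,-1.144,0.9607],"qd":[0.0332,-1.4104,0.2138],"eef":[0.1731,-0.2404,0.3606],"\u03c4":[0.154,4.0597,-0.3727]}
{"k":27,"q":[-0.2861,-1.165,0.9638],"qd":[0.0353,-1.3915,0.2043],"eef":[0.1737,-0.2422,0.3546],"\u03c4":[0.1572,4.073,-0.356]}
{"k":28,"q":[-0.2856,-1.1858,0.9669],"qd":[0.0373,-1.3716,0.1951],"eef":[0.1742,-0.2438,0.3485],"\u03c4":[0.1604,4.0837,-0.3391]}
{"k":29,"q":[-0.285,-1.2062,0.9698],"qd":[0.0391,-1.3509,0.1862],"eef":[0.1747,-0.2453,0.3425],"\u03c4":[0.1637,4.0918,-0.3223]}
{"k":30,"q":[-0.2844,-1.2263,0.9725],"qd":[0.0407,-1.3294,0.1777],"eef":[0.1751,-0.2467,0.3367],"\u03c4":[0.1668,4.0975,-0.3054]}
{"k":31,"q":[-0.2837,-1.246,0.9752],"qd":[0.0422,-1.3072,0.1695],"eef":[0.1755,-0.2479,0.3308],"\u03c4":[0.17,4.101,-0.2886]}
{"k":32,"q":[-0.2831,-1.2655,0.9777],"qd":[0.0435,-1.2845,0.1616],"eef":[0.1758,-0.2491,0.3251],"\u03c4":[0.1731,4.1025,-0.2719]}
{"k":33,"q":[-0.2824,-1.2846,0.9801],"qd":[0.0447,-1.2614,0.154],"eef":[0.176,-0.2501,0.3195],"\u03c4":[0.1762,4.102,-0.2552]}
{"k":34,"q":[-0.2817,-1.3033,0.9824],"qd":[0.0458,-1.2378,0.1467],"eef":[0.1762,-0.251,0.3139],"\u03c4":[0.1792,4.0997,-0.2387]}
{"k":35,"q":[-0.281,-1.3217,0.9846],"qd":[0.0467,-1.214,0.1397],"eef":[0.1764,-0.2518,0.3085],"\u03c4":[0.1822,4.0957,-0.2223]}
{"k":36,"q":[-0.2803,-1.3397,0.9867],"qd":[0.0475,-1.1899,0.133],"eef":[0.1765,-0.2525,0.3031],"\u03c4":[0.185,4.0901,-0.2061]}
{"k":37,"q":[-0.2796,-1.3574,0.9887],"qd":[0.0482,-1.1656,0.1266],"eef":[0.1766,-0.2531,0.2979],"\u03c4":[0.1878,4.0831,-0.1901]}
{"k":38,"q":[-0.2788,-1.3747,0.9905],"qd":[0.0488,-1.1412,0.1205],"eef":[0.1767,-0.2536,0.2927],"\u03c4":[0.1905,4.0748,-0.1743]}
{"k":39,"q":[-0.2781,-1.3916,0.9923],"qd":[0.0493,-1.1167,0.1146],"eef":[0.1767,-0.2541,0.2877],"\u03c4":[0.1931,4.0652,-0.1586]}
{"k":40,"q":[-0.2774,-1.4082,0.9941],"qd":[0.0497,-1.0922,0.109],"eef":[0.1767,-0.2544,0.2828]}
{"summary": "final q (rad): -0.2774 -1.4082 0.9941"}
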